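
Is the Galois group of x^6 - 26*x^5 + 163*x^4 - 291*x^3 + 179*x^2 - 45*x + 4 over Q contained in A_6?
The polynomial is irreducible of degree 6 over Q. Its discriminant is 30991489 = 5567^2, a perfect square. A Galois group lies in the alternating group exactly when the discriminant is a square in Q, so the Galois group (PSL(2,5)) is contained in A_6.

Yes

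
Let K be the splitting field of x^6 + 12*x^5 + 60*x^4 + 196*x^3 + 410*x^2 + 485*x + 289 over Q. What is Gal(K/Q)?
S_6

The polynomial f is an irreducible sextic over Q, so G = Gal(f/Q) is one of the 16 transitive subgroups 6T1, ..., 6T16 of S_6. The discriminant of f is 1819237778456309, which is not a perfect square, so G is not contained in A_6. The transitive groups of degree 6 not contained in A_6 are: C_6 (6T1, order 6), S_3 (6T2, order 6), D_6 (6T3, order 12), C_3 x S_3 (6T5, order 18), A_4 x C_2 (6T6, order 24), S_4 (6T8, order 24), S_3 x S_3 (6T9, order 36), S_4 x C_2 (6T11, order 48), (S_3 x S_3) : C_2 (6T13, order 72), PGL(2,5) (6T14, order 120), S_6 (6T16, order 720). By Dedekind's theorem, for a prime p not dividing disc(f) the degrees of the irreducible factors of f mod p form the cycle type of an element of G. Factoring f modulo the 4 such primes p <= 7, each new pattern first appears at: mod 2: f = (x^6 + x + 1), pattern 6; mod 5: f = (x + 3)(x^5 + 4x^4 + 3x^3 + 2x^2 + 4x + 3), pattern 5+1; mod 7: f = (x^2 + 2x + 3)(x^4 + 3x^3 + 2x^2 + x + 3), pattern 4+2. No other pattern occurs in this range, so the set of observed cycle types is {6, 5+1, 4+2}. Among the candidates above, the only group containing elements of all these cycle types is S_6 (6T16); every other candidate lacks at least one of them. Hence G = S_6 (6T16), of order 720.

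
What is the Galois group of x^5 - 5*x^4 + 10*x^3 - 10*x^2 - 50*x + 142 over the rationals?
A_5 (also written A5)

The polynomial f is an irreducible quintic over Q, so G = Gal(f/Q) is a transitive subgroup of S_5: one of C_5 (5T1, order 5), D_5 (5T2, order 10), F_20 (5T3, order 20), A_5 (5T4, order 60) or S_5 (5T5, order 120). The discriminant of f is 58564000000 = 242000^2, a perfect square, so G is contained in A_5. The transitive groups of degree 5 contained in A_5 are: C_5 (5T1, order 5), D_5 (5T2, order 10), A_5 (5T4, order 60). By Dedekind's theorem, for a prime p not dividing disc(f) the degrees of the irreducible factors of f mod p form the cycle type of an element of G. Factoring f modulo the 3 such primes p <= 13 (skipping 2, 5, 11, which divide the discriminant), each new pattern first appears at: mod 3: f = (x^5 + x^4 + x^3 + 2x^2 + x + 1), pattern 5; mod 13: f = (x + 5)(x + 7)(x^3 + 9x^2 + 10x + 10), pattern 3+1+1. No other pattern occurs in this range, so the set of observed cycle types is {5, 3+1+1}. Among the candidates above, the only group containing elements of all these cycle types is A_5 (5T4) — each of C_5 (5T1), D_5 (5T2) lacks at least one of them. Hence G = A_5 (5T4), of order 60.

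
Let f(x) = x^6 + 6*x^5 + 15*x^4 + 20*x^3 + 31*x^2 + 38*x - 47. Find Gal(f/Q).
S_4 (also written S4+)

The polynomial f is an irreducible sextic over Q, so G = Gal(f/Q) is one of the 16 transitive subgroups 6T1, ..., 6T16 of S_6. The discriminant of f is 66039417143296 = 8126464^2, a perfect square, so G is contained in A_6. The transitive groups of degree 6 contained in A_6 are: A_4 (6T4, order 12), S_4 (6T7, order 24), (C_3 x C_3) : C_4 (6T10, order 36), PSL(2,5) (6T12, order 60), A_6 (6T15, order 360). By Dedekind's theorem, for a prime p not dividing disc(f) the degrees of the irreducible factors of f mod p form the cycle type of an element of G. Factoring f modulo the 79 such primes p <= 419 (skipping 2, 31, which divide the discriminant), each new pattern first appears at: mod 3: f = (x^2 + 2x + 2)(x^4 + x^3 + 2x^2 + 2x + 2), pattern 4+2; mod 5: f = (x^3 + 4x + 2)(x^3 + x^2 + x + 4), pattern 3+3; mod 11: f = (x + 6)(x + 7)(x^2 + 5x + 10)(x^2 + 10x + 4), pattern 2+2+1+1; mod 67: f = (x + 5)(x + 7)(x + 23)(x + 46)(x + 62)(x + 64), pattern 1+1+1+1+1+1. No other pattern occurs in this range, so the set of observed cycle types is {4+2, 3+3, 2+2+1+1, 1+1+1+1+1+1}. The candidates containing elements of all these cycle types are S_4 (6T7) of order 24, (C_3 x C_3) : C_4 (6T10) of order 36, A_6 (6T15) of order 360; the others are excluded. The observed types are precisely the cycle types that occur in S_4 (6T7). Each of the other remaining candidates has further cycle types, and by the Chebotarev density theorem the matching factorization patterns would occur for a proportion of primes equal to their share of the group: (C_3 x C_3) : C_4 (6T10) additionally contains elements of type 3+1+1+1 (4 of its 36 elements, about 11% of primes); A_6 (6T15) additionally contains elements of type 5+1, 3+1+1+1 (184 of its 360 elements, about 51% of primes). None of the 79 primes tested shows any such pattern (for each of these groups the chance of that is below 10^-4), which rules them out. Hence G = S_4 (6T7), of order 24.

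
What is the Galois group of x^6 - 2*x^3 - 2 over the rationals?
The polynomial f is an irreducible sextic over Q, so G = Gal(f/Q) is one of the 16 transitive subgroups 6T1, ..., 6T16 of S_6. The discriminant of f is 5038848, which is not a perfect square, so G is not contained in A_6. The transitive groups of degree 6 not contained in A_6 are: C_6 (6T1, order 6), S_3 (6T2, order 6), D_6 (6T3, order 12), C_3 x S_3 (6T5, order 18), A_4 x C_2 (6T6, order 24), S_4 (6T8, order 24), S_3 x S_3 (6T9, order 36), S_4 x C_2 (6T11, order 48), (S_3 x S_3) : C_2 (6T13, order 72), PGL(2,5) (6T14, order 120), S_6 (6T16, order 720). By Dedekind's theorem, for a prime p not dividing disc(f) the degrees of the irreducible factors of f mod p form the cycle type of an element of G. Factoring f modulo the 23 such primes p <= 97 (skipping 2, 3, which divide the discriminant), each new pattern first appears at: mod 5: f = (x^6 + 3x^3 + 3), pattern 6; mod 11: f = (x + 3)(x + 5)(x^2 + 6x + 3)(x^2 + 8x + 9), pattern 2+2+1+1; mod 13: f = (x + 2)(x + 5)(x + 6)(x^3 + 3), pattern 3+1+1+1; mod 31: f = (x^2 + 8x + 24)(x^2 + 9x + 11)(x^2 + 14x + 27), pattern 2+2+2; mod 97: f = (x^3 + 9)(x^3 + 86), pattern 3+3. No other pattern occurs in this range, so the set of observed cycle types is {6, 2+2+1+1, 3+1+1+1, 2+2+2, 3+3}. The candidates containing elements of all these cycle types are S_3 x S_3 (6T9) of order 36, (S_3 x S_3) : C_2 (6T13) of order 72, S_6 (6T16) of order 720; the others are excluded. The observed types are precisely the cycle types that occur in S_3 x S_3 (6T9) (apart from the identity). Each of the other remaining candidates has further cycle types, and by the Chebotarev density theorem the matching factorization patterns would occur for a proportion of primes equal to their share of the group: (S_3 x S_3) : C_2 (6T13) additionally contains elements of type 4+2, 3+2+1, 2+1+1+1+1 (36 of its 72 elements, about 50% of primes); S_6 (6T16) additionally contains elements of type 5+1, 4+2, 4+1+1, 3+2+1, 2+1+1+1+1 (459 of its 720 elements, about 64% of primes). None of the 23 primes tested shows any such pattern (for each of these groups the chance of that is below 10^-4), which rules them out. Hence G = S_3 x S_3 (6T9), of order 36.

S_3 x S_3, the direct product S_3 x S_3 in its degree-6 action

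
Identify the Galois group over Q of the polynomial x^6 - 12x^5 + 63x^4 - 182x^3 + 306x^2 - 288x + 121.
PGL(2,5), S_5 acting on 6 points

The polynomial f is an irreducible sextic over Q, so G = Gal(f/Q) is one of the 16 transitive subgroups 6T1, ..., 6T16 of S_6. The discriminant of f is -16003008, which is not a perfect square, so G is not contained in A_6. The transitive groups of degree 6 not contained in A_6 are: C_6 (6T1, order 6), S_3 (6T2, order 6), D_6 (6T3, order 12), C_3 x S_3 (6T5, order 18), A_4 x C_2 (6T6, order 24), S_4 (6T8, order 24), S_3 x S_3 (6T9, order 36), S_4 x C_2 (6T11, order 48), (S_3 x S_3) : C_2 (6T13, order 72), PGL(2,5) (6T14, order 120), S_6 (6T16, order 720). By Dedekind's theorem, for a prime p not dividing disc(f) the degrees of the irreducible factors of f mod p form the cycle type of an element of G. Factoring f modulo the 21 such primes p <= 89 (skipping 2, 3, 7, which divide the discriminant), each new pattern first appears at: mod 5: f = (x^6 + 3x^5 + 3x^4 + 3x^3 + x^2 + 2x + 1), pattern 6; mod 11: f = (x)(x^5 + 10x^4 + 8x^3 + 5x^2 + 9x + 9), pattern 5+1; mod 13: f = (x + 6)(x + 10)(x^4 + 11x^3 + 9x^2 + 2x + 7), pattern 4+1+1; mod 23: f = (x + 14)(x + 18)(x^2 + 11x + 14)(x^2 + 14x + 16), pattern 2+2+1+1; mod 43: f = (x^3 + 13x^2 + 20x + 27)(x^3 + 18x^2 + 24x + 22), pattern 3+3; mod 61: f = (x^2 + 10x + 35)(x^2 + 14x + 41)(x^2 + 25x + 40), pattern 2+2+2. No other pattern occurs in this range, so the set of observed cycle types is {6, 5+1, 4+1+1, 2+2+1+1, 3+3, 2+2+2}. The candidates containing elements of all these cycle types are PGL(2,5) (6T14) of order 120, S_6 (6T16) of order 720; the others are excluded. The observed types are precisely the cycle types that occur in PGL(2,5) (6T14) (apart from the identity). Each of the other remaining candidates has further cycle types, and by the Chebotarev density theorem the matching factorization patterns would occur for a proportion of primes equal to their share of the group: S_6 (6T16) additionally contains elements of type 4+2, 3+2+1, 3+1+1+1, 2+1+1+1+1 (265 of its 720 elements, about 37% of primes). None of the 21 primes tested shows any such pattern (for each of these groups the chance of that is below 10^-4), which rules them out. Hence G = PGL(2,5) (6T14), of order 120.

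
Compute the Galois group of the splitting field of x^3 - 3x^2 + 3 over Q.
The polynomial is an irreducible cubic over Q and its discriminant is 81 = 9^2, a perfect square. For an irreducible cubic, a square discriminant forces the Galois group to be A_3, the cyclic group of order 3.

C_3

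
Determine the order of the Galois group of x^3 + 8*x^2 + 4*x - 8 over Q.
3

The degree of the splitting field over Q equals the order of the Galois group, so first determine the group. The polynomial is an irreducible cubic over Q and its discriminant is 10816 = 104^2, a perfect square. For an irreducible cubic, a square discriminant forces the Galois group to be A_3, the cyclic group of order 3. The Galois group C_3 (3T1) has order 3, so the splitting field has degree 3 over Q.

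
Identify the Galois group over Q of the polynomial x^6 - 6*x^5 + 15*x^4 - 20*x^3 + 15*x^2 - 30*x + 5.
The polynomial f is an irreducible sextic over Q, so G = Gal(f/Q) is one of the 16 transitive subgroups 6T1, ..., 6T16 of S_6. The discriminant of f is 746496000000 = 864000^2, a perfect square, so G is contained in A_6. The transitive groups of degree 6 contained in A_6 are: A_4 (6T4, order 12), S_4 (6T7, order 24), (C_3 x C_3) : C_4 (6T10, order 36), PSL(2,5) (6T12, order 60), A_6 (6T15, order 360). By Dedekind's theorem, for a prime p not dividing disc(f) the degrees of the irreducible factors of f mod p form the cycle type of an element of G. Factoring f modulo the 6 such primes p <= 23 (skipping 2, 3, 5, which divide the discriminant), each new pattern first appears at: mod 7: f = (x + 3)(x^5 + 5x^4 + x^2 + 5x + 4), pattern 5+1; mod 23: f = (x + 1)(x + 10)(x + 15)(x^3 + 14x^2 + 5x + 10), pattern 3+1+1+1. No other pattern occurs in this range, so the set of observed cycle types is {5+1, 3+1+1+1}. Among the candidates above, the only group containing elements of all these cycle types is A_6 (6T15) — each of A_4 (6T4), S_4 (6T7), (C_3 x C_3) : C_4 (6T10), PSL(2,5) (6T12) lacks at least one of them. Hence G = A_6 (6T15), of order 360.

A_6 (also written A6)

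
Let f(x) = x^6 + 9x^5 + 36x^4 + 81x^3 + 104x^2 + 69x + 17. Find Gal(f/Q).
6T8: S_4

The polynomial f is an irreducible sextic over Q, so G = Gal(f/Q) is one of the 16 transitive subgroups 6T1, ..., 6T16 of S_6. The discriminant of f is 810448, which is not a perfect square, so G is not contained in A_6. The transitive groups of degree 6 not contained in A_6 are: C_6 (6T1, order 6), S_3 (6T2, order 6), D_6 (6T3, order 12), C_3 x S_3 (6T5, order 18), A_4 x C_2 (6T6, order 24), S_4 (6T8, order 24), S_3 x S_3 (6T9, order 36), S_4 x C_2 (6T11, order 48), (S_3 x S_3) : C_2 (6T13, order 72), PGL(2,5) (6T14, order 120), S_6 (6T16, order 720). By Dedekind's theorem, for a prime p not dividing disc(f) the degrees of the irreducible factors of f mod p form the cycle type of an element of G. Factoring f modulo the 22 such primes p <= 89 (skipping 2, 37, which divide the discriminant), each new pattern first appears at: mod 3: f = (x^3 + x^2 + 2x + 1)(x^3 + 2x^2 + 2x + 2), pattern 3+3; mod 5: f = (x^2 + 2x + 4)(x^2 + 3x + 4)(x^2 + 4x + 2), pattern 2+2+2; mod 17: f = (x)(x + 3)(x^4 + 6x^3 + x^2 + 10x + 6), pattern 4+1+1; mod 67: f = (x + 6)(x + 64)(x^2 + 3x + 42)(x^2 + 3x + 52), pattern 2+2+1+1. No other pattern occurs in this range, so the set of observed cycle types is {3+3, 2+2+2, 4+1+1, 2+2+1+1}. The candidates containing elements of all these cycle types are S_4 (6T8) of order 24, S_4 x C_2 (6T11) of order 48, PGL(2,5) (6T14) of order 120, S_6 (6T16) of order 720; the others are excluded. The observed types are precisely the cycle types that occur in S_4 (6T8) (apart from the identity). Each of the other remaining candidates has further cycle types, and by the Chebotarev density theorem the matching factorization patterns would occur for a proportion of primes equal to their share of the group: S_4 x C_2 (6T11) additionally contains elements of type 6, 4+2, 2+1+1+1+1 (17 of its 48 elements, about 35% of primes); PGL(2,5) (6T14) additionally contains elements of type 6, 5+1 (44 of its 120 elements, about 37% of primes); S_6 (6T16) additionally contains elements of type 6, 5+1, 4+2, 3+2+1, 3+1+1+1, 2+1+1+1+1 (529 of its 720 elements, about 73% of primes). None of the 22 primes tested shows any such pattern (for each of these groups the chance of that is below 10^-4), which rules them out. Hence G = S_4 (6T8), of order 24.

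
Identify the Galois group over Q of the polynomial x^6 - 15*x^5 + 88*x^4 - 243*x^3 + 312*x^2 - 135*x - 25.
The polynomial f is an irreducible sextic over Q, so G = Gal(f/Q) is one of the 16 transitive subgroups 6T1, ..., 6T16 of S_6. The discriminant of f is 54786284800, which is not a perfect square, so G is not contained in A_6. The transitive groups of degree 6 not contained in A_6 are: C_6 (6T1, order 6), S_3 (6T2, order 6), D_6 (6T3, order 12), C_3 x S_3 (6T5, order 18), A_4 x C_2 (6T6, order 24), S_4 (6T8, order 24), S_3 x S_3 (6T9, order 36), S_4 x C_2 (6T11, order 48), (S_3 x S_3) : C_2 (6T13, order 72), PGL(2,5) (6T14, order 120), S_6 (6T16, order 720). By Dedekind's theorem, for a prime p not dividing disc(f) the degrees of the irreducible factors of f mod p form the cycle type of an element of G. Factoring f modulo the 22 such primes p <= 101 (skipping 2, 5, 13, 37, which divide the discriminant), each new pattern first appears at: mod 3: f = (x^3 + x^2 + x + 2)(x^3 + 2x^2 + x + 1), pattern 3+3; mod 17: f = (x + 2)(x + 16)(x^4 + x^3 + 4x^2 + 10x + 4), pattern 4+1+1; mod 31: f = (x^2 + 3x + 28)(x^2 + 19x + 24)(x^2 + 25x + 18), pattern 2+2+2; mod 67: f = (x + 14)(x + 23)(x^2 + 31x + 22)(x^2 + 51x + 20), pattern 2+2+1+1. No other pattern occurs in this range, so the set of observed cycle types is {3+3, 4+1+1, 2+2+2, 2+2+1+1}. The candidates containing elements of all these cycle types are S_4 (6T8) of order 24, S_4 x C_2 (6T11) of order 48, PGL(2,5) (6T14) of order 120, S_6 (6T16) of order 720; the others are excluded. The observed types are precisely the cycle types that occur in S_4 (6T8) (apart from the identity). Each of the other remaining candidates has further cycle types, and by the Chebotarev density theorem the matching factorization patterns would occur for a proportion of primes equal to their share of the group: S_4 x C_2 (6T11) additionally contains elements of type 6, 4+2, 2+1+1+1+1 (17 of its 48 elements, about 35% of primes); PGL(2,5) (6T14) additionally contains elements of type 6, 5+1 (44 of its 120 elements, about 37% of primes); S_6 (6T16) additionally contains elements of type 6, 5+1, 4+2, 3+2+1, 3+1+1+1, 2+1+1+1+1 (529 of its 720 elements, about 73% of primes). None of the 22 primes tested shows any such pattern (for each of these groups the chance of that is below 10^-4), which rules them out. Hence G = S_4 (6T8), of order 24.

S_4 (also written S4-)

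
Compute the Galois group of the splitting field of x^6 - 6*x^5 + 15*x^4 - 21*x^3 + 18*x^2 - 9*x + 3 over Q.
C_6 (also written C6)

The polynomial f is an irreducible sextic over Q, so G = Gal(f/Q) is one of the 16 transitive subgroups 6T1, ..., 6T16 of S_6. The discriminant of f is -19683, which is not a perfect square, so G is not contained in A_6. The transitive groups of degree 6 not contained in A_6 are: C_6 (6T1, order 6), S_3 (6T2, order 6), D_6 (6T3, order 12), C_3 x S_3 (6T5, order 18), A_4 x C_2 (6T6, order 24), S_4 (6T8, order 24), S_3 x S_3 (6T9, order 36), S_4 x C_2 (6T11, order 48), (S_3 x S_3) : C_2 (6T13, order 72), PGL(2,5) (6T14, order 120), S_6 (6T16, order 720). By Dedekind's theorem, for a prime p not dividing disc(f) the degrees of the irreducible factors of f mod p form the cycle type of an element of G. Factoring f modulo the 37 such primes p <= 163 (skipping 3, which divides the discriminant), each new pattern first appears at: mod 2: f = (x^6 + x^4 + x^3 + x + 1), pattern 6; mod 7: f = (x^3 + 4x^2 + 3x + 1)(x^3 + 4x^2 + 3x + 3), pattern 3+3; mod 17: f = (x^2 + 5x + 12)(x^2 + 11x + 6)(x^2 + 12x + 5), pattern 2+2+2; mod 19: f = (x + 3)(x + 4)(x + 5)(x + 8)(x + 15)(x + 16), pattern 1+1+1+1+1+1. No other pattern occurs in this range, so the set of observed cycle types is {6, 3+3, 2+2+2, 1+1+1+1+1+1}. The candidates containing elements of all these cycle types are C_6 (6T1) of order 6, D_6 (6T3) of order 12, C_3 x S_3 (6T5) of order 18, A_4 x C_2 (6T6) of order 24, S_3 x S_3 (6T9) of order 36, S_4 x C_2 (6T11) of order 48, (S_3 x S_3) : C_2 (6T13) of order 72, PGL(2,5) (6T14) of order 120, S_6 (6T16) of order 720; the others are excluded. The observed types are precisely the cycle types that occur in C_6 (6T1). Each of the other remaining candidates has further cycle types, and by the Chebotarev density theorem the matching factorization patterns would occur for a proportion of primes equal to their share of the group: D_6 (6T3) additionally contains elements of type 2+2+1+1 (3 of its 12 elements, about 25% of primes); C_3 x S_3 (6T5) additionally contains elements of type 3+1+1+1 (4 of its 18 elements, about 22% of primes); A_4 x C_2 (6T6) additionally contains elements of type 2+2+1+1, 2+1+1+1+1 (6 of its 24 elements, about 25% of primes); S_3 x S_3 (6T9) additionally contains elements of type 3+1+1+1, 2+2+1+1 (13 of its 36 elements, about 36% of primes); S_4 x C_2 (6T11) additionally contains elements of type 4+2, 4+1+1, 2+2+1+1, 2+1+1+1+1 (24 of its 48 elements, about 50% of primes); (S_3 x S_3) : C_2 (6T13) additionally contains elements of type 4+2, 3+2+1, 3+1+1+1, 2+2+1+1, 2+1+1+1+1 (49 of its 72 elements, about 68% of primes); PGL(2,5) (6T14) additionally contains elements of type 5+1, 4+1+1, 2+2+1+1 (69 of its 120 elements, about 58% of primes); S_6 (6T16) additionally contains elements of type 5+1, 4+2, 4+1+1, 3+2+1, 3+1+1+1, 2+2+1+1, 2+1+1+1+1 (544 of its 720 elements, about 76% of primes). None of the 37 primes tested shows any such pattern (for each of these groups the chance of that is below 10^-4), which rules them out. Hence G = C_6 (6T1), of order 6.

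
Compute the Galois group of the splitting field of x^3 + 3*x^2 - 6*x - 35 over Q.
The polynomial is an irreducible cubic over Q and its discriminant is -16767, which is not a perfect square. For an irreducible cubic, a non-square discriminant gives Galois group S_3.

S_3 (also written S3)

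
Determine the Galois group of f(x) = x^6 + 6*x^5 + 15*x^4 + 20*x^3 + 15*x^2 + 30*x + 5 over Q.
A_6 (order 360)

The polynomial f is an irreducible sextic over Q, so G = Gal(f/Q) is one of the 16 transitive subgroups 6T1, ..., 6T16 of S_6. The discriminant of f is 746496000000 = 864000^2, a perfect square, so G is contained in A_6. The transitive groups of degree 6 contained in A_6 are: A_4 (6T4, order 12), S_4 (6T7, order 24), (C_3 x C_3) : C_4 (6T10, order 36), PSL(2,5) (6T12, order 60), A_6 (6T15, order 360). By Dedekind's theorem, for a prime p not dividing disc(f) the degrees of the irreducible factors of f mod p form the cycle type of an element of G. Factoring f modulo the 6 such primes p <= 23 (skipping 2, 3, 5, which divide the discriminant), each new pattern first appears at: mod 7: f = (x + 4)(x^5 + 2x^4 + 6x^2 + 5x + 3), pattern 5+1; mod 23: f = (x + 8)(x + 13)(x + 22)(x^3 + 9x^2 + 5x + 13), pattern 3+1+1+1. No other pattern occurs in this range, so the set of observed cycle types is {5+1, 3+1+1+1}. Among the candidates above, the only group containing elements of all these cycle types is A_6 (6T15) — each of A_4 (6T4), S_4 (6T7), (C_3 x C_3) : C_4 (6T10), PSL(2,5) (6T12) lacks at least one of them. Hence G = A_6 (6T15), of order 360.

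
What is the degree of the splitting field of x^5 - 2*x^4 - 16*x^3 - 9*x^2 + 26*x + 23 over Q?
The degree of the splitting field over Q equals the order of the Galois group, so first determine the group. The polynomial f is an irreducible quintic over Q, so G = Gal(f/Q) is a transitive subgroup of S_5: one of C_5 (5T1, order 5), D_5 (5T2, order 10), F_20 (5T3, order 20), A_5 (5T4, order 60) or S_5 (5T5, order 120). The discriminant of f is 7745089 = 2783^2, a perfect square, so G is contained in A_5. The transitive groups of degree 5 contained in A_5 are: C_5 (5T1, order 5), D_5 (5T2, order 10), A_5 (5T4, order 60). By Dedekind's theorem, for a prime p not dividing disc(f) the degrees of the irreducible factors of f mod p form the cycle type of an element of G. Factoring f modulo the 14 such primes p <= 53 (skipping 11, 23, which divide the discriminant), each new pattern first appears at: mod 2: f = (x^5 + x^2 + 1), pattern 5; mod 43: f = (x + 9)(x + 20)(x + 31)(x + 32)(x + 35), pattern 1+1+1+1+1. No other pattern occurs in this range, so the set of observed cycle types is {5, 1+1+1+1+1}. The candidates containing elements of all these cycle types are C_5 (5T1) of order 5, D_5 (5T2) of order 10, A_5 (5T4) of order 60; the others are excluded. The observed types are precisely the cycle types that occur in C_5 (5T1). Each of the other remaining candidates has further cycle types, and by the Chebotarev density theorem the matching factorization patterns would occur for a proportion of primes equal to their share of the group: D_5 (5T2) additionally contains elements of type 2+2+1 (5 of its 10 elements, about 50% of primes); A_5 (5T4) additionally contains elements of type 3+1+1, 2+2+1 (35 of its 60 elements, about 58% of primes). None of the 14 primes tested shows any such pattern (for each of these groups the chance of that is below 10^-4), which rules them out. Hence G = C_5 (5T1), of order 5. The Galois group C_5 (5T1) has order 5, so the splitting field has degree 5 over Q.

5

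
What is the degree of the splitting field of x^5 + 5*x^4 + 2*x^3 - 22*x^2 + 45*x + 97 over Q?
The degree of the splitting field over Q equals the order of the Galois group, so first determine the group. The polynomial f is an irreducible quintic over Q, so G = Gal(f/Q) is a transitive subgroup of S_5: one of C_5 (5T1, order 5), D_5 (5T2, order 10), F_20 (5T3, order 20), A_5 (5T4, order 60) or S_5 (5T5, order 120). The discriminant of f is 589639450624, which is not a perfect square, so G is not contained in A_5. The transitive groups of degree 5 not contained in A_5 are: F_20 (5T3, order 20), S_5 (5T5, order 120). By Dedekind's theorem, for a prime p not dividing disc(f) the degrees of the irreducible factors of f mod p form the cycle type of an element of G. Factoring f modulo the 5 such primes p <= 17 (skipping 2, 7, which divide the discriminant), each new pattern first appears at: mod 3: f = (x^5 + 2x^4 + 2x^3 + 2x^2 + 1), pattern 5; mod 17: f = (x + 10)(x + 11)(x^3 + x^2 + 7x + 10), pattern 3+1+1. No other pattern occurs in this range, so the set of observed cycle types is {5, 3+1+1}. Among the candidates above, the only group containing elements of all these cycle types is S_5 (5T5) — F_20 (5T3) lacks at least one of them. Hence G = S_5 (5T5), of order 120. The Galois group S_5 (5T5) has order 120, so the splitting field has degree 120 over Q.

120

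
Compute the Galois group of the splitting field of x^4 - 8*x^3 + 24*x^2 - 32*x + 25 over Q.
V_4 (also written V4)

The polynomial is an irreducible quartic over Q and its discriminant is 186624 = 432^2, a perfect square, so the Galois group is contained in A_4. The resolvent cubic y^3 - 24*y^2 + 156*y - 224 splits completely over Q, which gives the Klein four-group V_4.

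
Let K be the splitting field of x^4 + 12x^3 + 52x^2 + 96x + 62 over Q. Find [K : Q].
The degree of the splitting field over Q equals the order of the Galois group, so first determine the group. The polynomial is an irreducible quartic over Q and its discriminant is -1024, which is not a perfect square, so the Galois group is not contained in A_4. The resolvent cubic y^3 - 52*y^2 + 904*y - 5248 has exactly one rational root, so the Galois group is C_4 or D_4. The quartic remains irreducible over Q(sqrt(disc)), so the group is D_4. The Galois group D_4 (4T3) has order 8, so the splitting field has degree 8 over Q.

8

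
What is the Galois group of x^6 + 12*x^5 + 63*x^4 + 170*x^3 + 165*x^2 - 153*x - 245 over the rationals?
The polynomial f is an irreducible sextic over Q, so G = Gal(f/Q) is one of the 16 transitive subgroups 6T1, ..., 6T16 of S_6. The discriminant of f is 778002905803725, which is not a perfect square, so G is not contained in A_6. The transitive groups of degree 6 not contained in A_6 are: C_6 (6T1, order 6), S_3 (6T2, order 6), D_6 (6T3, order 12), C_3 x S_3 (6T5, order 18), A_4 x C_2 (6T6, order 24), S_4 (6T8, order 24), S_3 x S_3 (6T9, order 36), S_4 x C_2 (6T11, order 48), (S_3 x S_3) : C_2 (6T13, order 72), PGL(2,5) (6T14, order 120), S_6 (6T16, order 720). By Dedekind's theorem, for a prime p not dividing disc(f) the degrees of the irreducible factors of f mod p form the cycle type of an element of G. Factoring f modulo the 15 such primes p <= 67 (skipping 3, 5, 7, 29, which divide the discriminant), each new pattern first appears at: mod 2: f = (x^6 + x^4 + x^2 + x + 1), pattern 6; mod 13: f = (x + 9)(x + 11)(x + 12)(x^3 + 6x^2 + 3), pattern 3+1+1+1; mod 19: f = (x^2 + 5)(x^2 + 6)(x^2 + 12x + 14), pattern 2+2+2; mod 23: f = (x + 13)(x + 15)(x^2 + 14x + 4)(x^2 + 16x + 19), pattern 2+2+1+1; mod 67: f = (x^3 + 6x^2 + 2x + 48)(x^3 + 6x^2 + 25x + 27), pattern 3+3. No other pattern occurs in this range, so the set of observed cycle types is {6, 3+1+1+1, 2+2+2, 2+2+1+1, 3+3}. The candidates containing elements of all these cycle types are S_3 x S_3 (6T9) of order 36, (S_3 x S_3) : C_2 (6T13) of order 72, S_6 (6T16) of order 720; the others are excluded. The observed types are precisely the cycle types that occur in S_3 x S_3 (6T9) (apart from the identity). Each of the other remaining candidates has further cycle types, and by the Chebotarev density theorem the matching factorization patterns would occur for a proportion of primes equal to their share of the group: (S_3 x S_3) : C_2 (6T13) additionally contains elements of type 4+2, 3+2+1, 2+1+1+1+1 (36 of its 72 elements, about 50% of primes); S_6 (6T16) additionally contains elements of type 5+1, 4+2, 4+1+1, 3+2+1, 2+1+1+1+1 (459 of its 720 elements, about 64% of primes). None of the 15 primes tested shows any such pattern (for each of these groups the chance of that is below 10^-4), which rules them out. Hence G = S_3 x S_3 (6T9), of order 36.

S_3 x S_3 (order 36)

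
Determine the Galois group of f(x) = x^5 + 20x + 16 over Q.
A_5 (order 60)

The polynomial f is an irreducible quintic over Q, so G = Gal(f/Q) is a transitive subgroup of S_5: one of C_5 (5T1, order 5), D_5 (5T2, order 10), F_20 (5T3, order 20), A_5 (5T4, order 60) or S_5 (5T5, order 120). The discriminant of f is 1024000000 = 32000^2, a perfect square, so G is contained in A_5. The transitive groups of degree 5 contained in A_5 are: C_5 (5T1, order 5), D_5 (5T2, order 10), A_5 (5T4, order 60). By Dedekind's theorem, for a prime p not dividing disc(f) the degrees of the irreducible factors of f mod p form the cycle type of an element of G. Factoring f modulo the 2 such primes p <= 7 (skipping 2, 5, which divide the discriminant), each new pattern first appears at: mod 3: f = (x^5 + 2x + 1), pattern 5; mod 7: f = (x + 2)(x + 3)(x^3 + 2x^2 + 5x + 5), pattern 3+1+1. No other pattern occurs in this range, so the set of observed cycle types is {5, 3+1+1}. Among the candidates above, the only group containing elements of all these cycle types is A_5 (5T4) — each of C_5 (5T1), D_5 (5T2) lacks at least one of them. Hence G = A_5 (5T4), of order 60.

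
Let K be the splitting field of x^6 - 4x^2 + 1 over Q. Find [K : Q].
48

The degree of the splitting field over Q equals the order of the Galois group, so first determine the group. The polynomial f is an irreducible sextic over Q, so G = Gal(f/Q) is one of the 16 transitive subgroups 6T1, ..., 6T16 of S_6. The discriminant of f is -3356224, which is not a perfect square, so G is not contained in A_6. The transitive groups of degree 6 not contained in A_6 are: C_6 (6T1, order 6), S_3 (6T2, order 6), D_6 (6T3, order 12), C_3 x S_3 (6T5, order 18), A_4 x C_2 (6T6, order 24), S_4 (6T8, order 24), S_3 x S_3 (6T9, order 36), S_4 x C_2 (6T11, order 48), (S_3 x S_3) : C_2 (6T13, order 72), PGL(2,5) (6T14, order 120), S_6 (6T16, order 720). By Dedekind's theorem, for a prime p not dividing disc(f) the degrees of the irreducible factors of f mod p form the cycle type of an element of G. Factoring f modulo the 67 such primes p <= 347 (skipping 2, 229, which divide the discriminant), each new pattern first appears at: mod 3: f = (x^6 + 2x^2 + 1), pattern 6; mod 5: f = (x^3 + 2x^2 + 2x + 2)(x^3 + 3x^2 + 2x + 3), pattern 3+3; mod 7: f = (x + 2)(x + 5)(x^4 + 4x^2 + 5), pattern 4+1+1; mod 13: f = (x^2 + 5)(x^4 + 8x^2 + 8), pattern 4+2; mod 23: f = (x^2 + 12)(x^2 + 5x + 18)(x^2 + 18x + 18), pattern 2+2+2; mod 29: f = (x + 10)(x + 19)(x^2 + x + 7)(x^2 + 28x + 7), pattern 2+2+1+1; mod 193: f = (x + 6)(x + 44)(x + 94)(x + 99)(x + 149)(x + 187), pattern 1+1+1+1+1+1; mod 347: f = (x + 3)(x + 151)(x + 196)(x + 344)(x^2 + 255), pattern 2+1+1+1+1. No other pattern occurs in this range, so the set of observed cycle types is {6, 3+3, 4+1+1, 4+2, 2+2+2, 2+2+1+1, 1+1+1+1+1+1, 2+1+1+1+1}. The candidates containing elements of all these cycle types are S_4 x C_2 (6T11) of order 48, S_6 (6T16) of order 720; the others are excluded. The observed types are precisely the cycle types that occur in S_4 x C_2 (6T11). Each of the other remaining candidates has further cycle types, and by the Chebotarev density theorem the matching factorization patterns would occur for a proportion of primes equal to their share of the group: S_6 (6T16) additionally contains elements of type 5+1, 3+2+1, 3+1+1+1 (304 of its 720 elements, about 42% of primes). None of the 67 primes tested shows any such pattern (for each of these groups the chance of that is below 10^-4), which rules them out. Hence G = S_4 x C_2 (6T11), of order 48. The Galois group S_4 x C_2 (6T11) has order 48, so the splitting field has degree 48 over Q.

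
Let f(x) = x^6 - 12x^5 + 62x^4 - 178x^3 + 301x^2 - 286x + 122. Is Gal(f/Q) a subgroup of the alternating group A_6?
The polynomial is irreducible of degree 6 over Q. Its discriminant is -187648, which is not a perfect square. A Galois group lies in the alternating group exactly when the discriminant is a square in Q, so the Galois group ((S_3 x S_3) : C_2) is not contained in A_6.

No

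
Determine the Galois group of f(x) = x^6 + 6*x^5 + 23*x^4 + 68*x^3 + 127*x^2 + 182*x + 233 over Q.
The polynomial f is an irreducible sextic over Q, so G = Gal(f/Q) is one of the 16 transitive subgroups 6T1, ..., 6T16 of S_6. The discriminant of f is -201485505789952, which is not a perfect square, so G is not contained in A_6. The transitive groups of degree 6 not contained in A_6 are: C_6 (6T1, order 6), S_3 (6T2, order 6), D_6 (6T3, order 12), C_3 x S_3 (6T5, order 18), A_4 x C_2 (6T6, order 24), S_4 (6T8, order 24), S_3 x S_3 (6T9, order 36), S_4 x C_2 (6T11, order 48), (S_3 x S_3) : C_2 (6T13, order 72), PGL(2,5) (6T14, order 120), S_6 (6T16, order 720). By Dedekind's theorem, for a prime p not dividing disc(f) the degrees of the irreducible factors of f mod p form the cycle type of an element of G. Factoring f modulo the 29 such primes p <= 113 (skipping 2, which divides the discriminant), each new pattern first appears at: mod 3: f = (x^6 + 2x^4 + 2x^3 + x^2 + 2x + 2), pattern 6; mod 5: f = (x + 4)(x^2 + 4x + 1)(x^3 + 3x^2 + 2x + 2), pattern 3+2+1; mod 7: f = (x^2 + 2)(x^4 + 6x^3 + 1), pattern 4+2; mod 17: f = (x^3 + 3x^2 + 7x + 11)(x^3 + 3x^2 + 7x + 15), pattern 3+3; mod 19: f = (x^2 + 3x + 11)(x^2 + 7x + 7)(x^2 + 15x + 5), pattern 2+2+2; mod 37: f = (x + 6)(x + 32)(x^2 + 8x + 10)(x^2 + 34x + 25), pattern 2+2+1+1; mod 41: f = (x + 4)(x + 5)(x + 35)(x^3 + 3x^2 + 7x + 23), pattern 3+1+1+1; mod 113: f = (x + 23)(x + 43)(x + 46)(x + 47)(x^2 + 73x + 32), pattern 2+1+1+1+1. No other pattern occurs in this range, so the set of observed cycle types is {6, 3+2+1, 4+2, 3+3, 2+2+2, 2+2+1+1, 3+1+1+1, 2+1+1+1+1}. The candidates containing elements of all these cycle types are (S_3 x S_3) : C_2 (6T13) of order 72, S_6 (6T16) of order 720; the others are excluded. The observed types are precisely the cycle types that occur in (S_3 x S_3) : C_2 (6T13) (apart from the identity). Each of the other remaining candidates has further cycle types, and by the Chebotarev density theorem the matching factorization patterns would occur for a proportion of primes equal to their share of the group: S_6 (6T16) additionally contains elements of type 5+1, 4+1+1 (234 of its 720 elements, about 32% of primes). None of the 29 primes tested shows any such pattern (for each of these groups the chance of that is below 10^-4), which rules them out. Hence G = (S_3 x S_3) : C_2 (6T13), of order 72.

(S_3 x S_3) : C_2 (also written G72)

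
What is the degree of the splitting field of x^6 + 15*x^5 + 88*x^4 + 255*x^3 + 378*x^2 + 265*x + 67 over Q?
6

The degree of the splitting field over Q equals the order of the Galois group, so first determine the group. The polynomial f is an irreducible sextic over Q, so G = Gal(f/Q) is one of the 16 transitive subgroups 6T1, ..., 6T16 of S_6. The discriminant of f is 810448, which is not a perfect square, so G is not contained in A_6. The transitive groups of degree 6 not contained in A_6 are: C_6 (6T1, order 6), S_3 (6T2, order 6), D_6 (6T3, order 12), C_3 x S_3 (6T5, order 18), A_4 x C_2 (6T6, order 24), S_4 (6T8, order 24), S_3 x S_3 (6T9, order 36), S_4 x C_2 (6T11, order 48), (S_3 x S_3) : C_2 (6T13, order 72), PGL(2,5) (6T14, order 120), S_6 (6T16, order 720). By Dedekind's theorem, for a prime p not dividing disc(f) the degrees of the irreducible factors of f mod p form the cycle type of an element of G. Factoring f modulo the 23 such primes p <= 97 (skipping 2, 37, which divide the discriminant), each new pattern first appears at: mod 3: f = (x^3 + x^2 + 2)(x^3 + 2x^2 + 2x + 2), pattern 3+3; mod 5: f = (x^2 + 2)(x^2 + x + 1)(x^2 + 4x + 1), pattern 2+2+2; mod 67: f = (x)(x + 5)(x + 21)(x + 33)(x + 39)(x + 51), pattern 1+1+1+1+1+1. No other pattern occurs in this range, so the set of observed cycle types is {3+3, 2+2+2, 1+1+1+1+1+1}. The candidates containing elements of all these cycle types are C_6 (6T1) of order 6, S_3 (6T2) of order 6, D_6 (6T3) of order 12, C_3 x S_3 (6T5) of order 18, A_4 x C_2 (6T6) of order 24, S_4 (6T8) of order 24, S_3 x S_3 (6T9) of order 36, S_4 x C_2 (6T11) of order 48, (S_3 x S_3) : C_2 (6T13) of order 72, PGL(2,5) (6T14) of order 120, S_6 (6T16) of order 720; the others are excluded. The observed types are precisely the cycle types that occur in S_3 (6T2). Each of the other remaining candidates has further cycle types, and by the Chebotarev density theorem the matching factorization patterns would occur for a proportion of primes equal to their share of the group: C_6 (6T1) additionally contains elements of type 6 (2 of its 6 elements, about 33% of primes); D_6 (6T3) additionally contains elements of type 6, 2+2+1+1 (5 of its 12 elements, about 42% of primes); C_3 x S_3 (6T5) additionally contains elements of type 6, 3+1+1+1 (10 of its 18 elements, about 56% of primes); A_4 x C_2 (6T6) additionally contains elements of type 6, 2+2+1+1, 2+1+1+1+1 (14 of its 24 elements, about 58% of primes); S_4 (6T8) additionally contains elements of type 4+1+1, 2+2+1+1 (9 of its 24 elements, about 38% of primes); S_3 x S_3 (6T9) additionally contains elements of type 6, 3+1+1+1, 2+2+1+1 (25 of its 36 elements, about 69% of primes); S_4 x C_2 (6T11) additionally contains elements of type 6, 4+2, 4+1+1, 2+2+1+1, 2+1+1+1+1 (32 of its 48 elements, about 67% of primes); (S_3 x S_3) : C_2 (6T13) additionally contains elements of type 6, 4+2, 3+2+1, 3+1+1+1, 2+2+1+1, 2+1+1+1+1 (61 of its 72 elements, about 85% of primes); PGL(2,5) (6T14) additionally contains elements of type 6, 5+1, 4+1+1, 2+2+1+1 (89 of its 120 elements, about 74% of primes); S_6 (6T16) additionally contains elements of type 6, 5+1, 4+2, 4+1+1, 3+2+1, 3+1+1+1, 2+2+1+1, 2+1+1+1+1 (664 of its 720 elements, about 92% of primes). None of the 23 primes tested shows any such pattern (for each of these groups the chance of that is below 10^-4), which rules them out. Hence G = S_3 (6T2), of order 6. The Galois group S_3 (6T2) has order 6, so the splitting field has degree 6 over Q.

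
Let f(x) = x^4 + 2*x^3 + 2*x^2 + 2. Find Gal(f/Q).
4T4: A_4

The polynomial is an irreducible quartic over Q and its discriminant is 3136 = 56^2, a perfect square, so the Galois group is contained in A_4. The resolvent cubic y^3 - 2*y^2 - 8*y + 8 is irreducible over Q. An irreducible resolvent with square discriminant gives A_4.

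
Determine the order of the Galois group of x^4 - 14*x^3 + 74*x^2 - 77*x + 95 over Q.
24

The degree of the splitting field over Q equals the order of the Galois group, so first determine the group. The polynomial is an irreducible quartic over Q and its discriminant is 3431482789, which is not a perfect square, so the Galois group is not contained in A_4. The resolvent cubic y^3 - 74*y^2 + 698*y + 3571 is irreducible over Q. An irreducible resolvent with non-square discriminant gives S_4. The Galois group S_4 (4T5) has order 24, so the splitting field has degree 24 over Q.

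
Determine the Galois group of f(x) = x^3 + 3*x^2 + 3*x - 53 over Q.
S_3, the symmetric group on 3 letters

The polynomial is an irreducible cubic over Q and its discriminant is -78732, which is not a perfect square. For an irreducible cubic, a non-square discriminant gives Galois group S_3.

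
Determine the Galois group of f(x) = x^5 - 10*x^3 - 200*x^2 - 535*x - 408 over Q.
The polynomial f is an irreducible quintic over Q, so G = Gal(f/Q) is a transitive subgroup of S_5: one of C_5 (5T1, order 5), D_5 (5T2, order 10), F_20 (5T3, order 20), A_5 (5T4, order 60) or S_5 (5T5, order 120). The discriminant of f is 681836544000000 = 26112000^2, a perfect square, so G is contained in A_5. The transitive groups of degree 5 contained in A_5 are: C_5 (5T1, order 5), D_5 (5T2, order 10), A_5 (5T4, order 60). By Dedekind's theorem, for a prime p not dividing disc(f) the degrees of the irreducible factors of f mod p form the cycle type of an element of G. Factoring f modulo the 23 such primes p <= 103 (skipping 2, 3, 5, 17, which divide the discriminant), each new pattern first appears at: mod 7: f = (x^5 + 4x^3 + 3x^2 + 4x + 5), pattern 5; mod 29: f = (x + 17)(x^2 + 17x + 9)(x^2 + 24x + 7), pattern 2+2+1. No other pattern occurs in this range, so the set of observed cycle types is {5, 2+2+1}. The candidates containing elements of all these cycle types are D_5 (5T2) of order 10, A_5 (5T4) of order 60; the others are excluded. The observed types are precisely the cycle types that occur in D_5 (5T2) (apart from the identity). Each of the other remaining candidates has further cycle types, and by the Chebotarev density theorem the matching factorization patterns would occur for a proportion of primes equal to their share of the group: A_5 (5T4) additionally contains elements of type 3+1+1 (20 of its 60 elements, about 33% of primes). None of the 23 primes tested shows any such pattern (for each of these groups the chance of that is below 10^-4), which rules them out. Hence G = D_5 (5T2), of order 10.

5T2: D_5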